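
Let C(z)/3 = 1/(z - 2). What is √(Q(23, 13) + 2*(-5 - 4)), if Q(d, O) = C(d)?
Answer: 5*I*√35/7 ≈ 4.2258*I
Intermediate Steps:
C(z) = 3/(-2 + z) (C(z) = 3/(z - 2) = 3/(-2 + z))
Q(d, O) = 3/(-2 + d)
√(Q(23, 13) + 2*(-5 - 4)) = √(3/(-2 + 23) + 2*(-5 - 4)) = √(3/21 + 2*(-9)) = √(3*(1/21) - 18) = √(⅐ - 18) = √(-125/7) = 5*I*√35/7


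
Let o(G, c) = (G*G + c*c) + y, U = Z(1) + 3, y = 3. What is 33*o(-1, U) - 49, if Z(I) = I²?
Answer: 611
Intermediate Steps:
U = 4 (U = 1² + 3 = 1 + 3 = 4)
o(G, c) = 3 + G² + c² (o(G, c) = (G*G + c*c) + 3 = (G² + c²) + 3 = 3 + G² + c²)
33*o(-1, U) - 49 = 33*(3 + (-1)² + 4²) - 49 = 33*(3 + 1 + 16) - 49 = 33*20 - 49 = 660 - 49 = 611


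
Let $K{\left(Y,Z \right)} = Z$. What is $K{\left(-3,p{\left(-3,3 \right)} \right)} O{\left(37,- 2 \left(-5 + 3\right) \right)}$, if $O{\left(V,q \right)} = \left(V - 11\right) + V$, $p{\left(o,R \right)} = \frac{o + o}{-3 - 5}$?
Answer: $\frac{189}{4} \approx 47.25$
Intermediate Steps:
$p{\left(o,R \right)} = - \frac{o}{4}$ ($p{\left(o,R \right)} = \frac{2 o}{-8} = 2 o \left(- \frac{1}{8}\right) = - \frac{o}{4}$)
$O{\left(V,q \right)} = -11 + 2 V$ ($O{\left(V,q \right)} = \left(-11 + V\right) + V = -11 + 2 V$)
$K{\left(-3,p{\left(-3,3 \right)} \right)} O{\left(37,- 2 \left(-5 + 3\right) \right)} = \left(- \frac{1}{4}\right) \left(-3\right) \left(-11 + 2 \cdot 37\right) = \frac{3 \left(-11 + 74\right)}{4} = \frac{3}{4} \cdot 63 = \frac{189}{4}$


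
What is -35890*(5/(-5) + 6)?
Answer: -179450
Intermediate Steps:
-35890*(5/(-5) + 6) = -35890*(5*(-⅕) + 6) = -35890*(-1 + 6) = -35890*5 = -179450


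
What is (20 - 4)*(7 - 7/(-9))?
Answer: 1120/9 ≈ 124.44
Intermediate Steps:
(20 - 4)*(7 - 7/(-9)) = 16*(7 - 7*(-⅑)) = 16*(7 + 7/9) = 16*(70/9) = 1120/9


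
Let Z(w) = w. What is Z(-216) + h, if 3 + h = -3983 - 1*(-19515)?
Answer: 15313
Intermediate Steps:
h = 15529 (h = -3 + (-3983 - 1*(-19515)) = -3 + (-3983 + 19515) = -3 + 15532 = 15529)
Z(-216) + h = -216 + 15529 = 15313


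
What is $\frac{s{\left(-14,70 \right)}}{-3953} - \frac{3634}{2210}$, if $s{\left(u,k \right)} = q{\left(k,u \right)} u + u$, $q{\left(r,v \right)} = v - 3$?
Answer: $- \frac{7430121}{4368065} \approx -1.701$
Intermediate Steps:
$q{\left(r,v \right)} = -3 + v$
$s{\left(u,k \right)} = u + u \left(-3 + u\right)$ ($s{\left(u,k \right)} = \left(-3 + u\right) u + u = u \left(-3 + u\right) + u = u + u \left(-3 + u\right)$)
$\frac{s{\left(-14,70 \right)}}{-3953} - \frac{3634}{2210} = \frac{\left(-14\right) \left(-2 - 14\right)}{-3953} - \frac{3634}{2210} = \left(-14\right) \left(-16\right) \left(- \frac{1}{3953}\right) - \frac{1817}{1105} = 224 \left(- \frac{1}{3953}\right) - \frac{1817}{1105} = - \frac{224}{3953} - \frac{1817}{1105} = - \frac{7430121}{4368065}$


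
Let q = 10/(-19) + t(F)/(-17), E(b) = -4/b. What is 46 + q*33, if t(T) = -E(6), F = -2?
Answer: 8830/323 ≈ 27.337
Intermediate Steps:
t(T) = 2/3 (t(T) = -(-4)/6 = -1*(-2/3) = 2/3)
q = -548/969 (q = 10/(-19) + (2/3)/(-17) = 10*(-1/19) + (2/3)*(-1/17) = -10/19 - 2/51 = -548/969 ≈ -0.56553)
46 + q*33 = 46 - 548/969*33 = 46 - 6028/323 = 8830/323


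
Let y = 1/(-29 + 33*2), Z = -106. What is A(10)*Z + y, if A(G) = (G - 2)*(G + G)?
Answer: -627519/37 ≈ -16960.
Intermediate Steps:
A(G) = 2*G*(-2 + G) (A(G) = (-2 + G)*(2*G) = 2*G*(-2 + G))
y = 1/37 (y = 1/(-29 + 66) = 1/37 ≈ 0.027027)
A(10)*Z + y = (2*10*(-2 + 10))*(-106) + 1/37 = (2*10*8)*(-106) + 1/37 = 160*(-106) + 1/37 = -16960 + 1/37 = -627519/37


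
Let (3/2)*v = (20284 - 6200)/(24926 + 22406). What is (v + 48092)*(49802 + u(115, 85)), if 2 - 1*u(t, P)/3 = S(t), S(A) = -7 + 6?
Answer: 85038581984450/35499 ≈ 2.3955e+9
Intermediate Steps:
S(A) = -1
u(t, P) = 9 (u(t, P) = 6 - 3*(-1) = 6 + 3 = 9)
v = 7042/35499 (v = 2*((20284 - 6200)/(24926 + 22406))/3 = 2*(14084/47332)/3 = 2*(14084*(1/47332))/3 = (⅔)*(3521/11833) = 7042/35499 ≈ 0.19837)
(v + 48092)*(49802 + u(115, 85)) = (7042/35499 + 48092)*(49802 + 9) = (1707224950/35499)*49811 = 85038581984450/35499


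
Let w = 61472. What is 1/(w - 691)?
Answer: 1/60781 ≈ 1.6453e-5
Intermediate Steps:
1/(w - 691) = 1/(61472 - 691) = 1/60781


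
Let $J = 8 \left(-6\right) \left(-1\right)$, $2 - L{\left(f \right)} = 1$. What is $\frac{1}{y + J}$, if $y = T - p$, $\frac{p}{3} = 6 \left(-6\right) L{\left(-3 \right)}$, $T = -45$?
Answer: $\frac{1}{111} \approx 0.009009$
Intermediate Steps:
$L{\left(f \right)} = 1$ ($L{\left(f \right)} = 2 - 1 = 1$)
$p = -108$ ($p = 3 \cdot 6 \left(-6\right) 1 = 3 \left(\left(-36\right) 1\right) = 3 \left(-36\right) = -108$)
$J = 48$ ($J = \left(-48\right) \left(-1\right) = 48$)
$y = 63$ ($y = -45 - -108 = -45 + 108 = 63$)
$\frac{1}{y + J} = \frac{1}{63 + 48} = \frac{1}{111}$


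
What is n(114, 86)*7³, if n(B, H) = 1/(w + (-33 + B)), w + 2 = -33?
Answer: 343/46 ≈ 7.4565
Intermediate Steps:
w = -35 (w = -2 - 33 = -35)
n(B, H) = 1/(-68 + B) (n(B, H) = 1/(-35 + (-33 + B)) = 1/(-68 + B))
n(114, 86)*7³ = 7³/(-68 + 114) = 343/46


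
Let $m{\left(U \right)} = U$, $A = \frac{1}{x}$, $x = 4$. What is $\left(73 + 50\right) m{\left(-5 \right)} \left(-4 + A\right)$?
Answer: $\frac{9225}{4} \approx 2306.3$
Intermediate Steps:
$A = \frac{1}{4} \approx 0.25$
$\left(73 + 50\right) m{\left(-5 \right)} \left(-4 + A\right) = \left(73 + 50\right) \left(- 5 \left(-4 + \frac{1}{4}\right)\right) = 123 \left(\left(-5\right) \left(- \frac{15}{4}\right)\right) = 123 \cdot \frac{75}{4} = \frac{9225}{4}$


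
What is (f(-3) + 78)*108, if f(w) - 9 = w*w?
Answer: 10368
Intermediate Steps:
f(w) = 9 + w² (f(w) = 9 + w*w = 9 + w²)
(f(-3) + 78)*108 = ((9 + (-3)²) + 78)*108 = ((9 + 9) + 78)*108 = (18 + 78)*108 = 96*108 = 10368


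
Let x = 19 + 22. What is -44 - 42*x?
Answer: -1766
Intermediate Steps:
x = 41
-44 - 42*x = -44 - 42*41 = -44 - 1722 = -1766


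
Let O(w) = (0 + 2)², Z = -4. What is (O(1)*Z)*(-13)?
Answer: 208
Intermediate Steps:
O(w) = 4 (O(w) = 2² = 4)
(O(1)*Z)*(-13) = (4*(-4))*(-13) = -16*(-13) = 208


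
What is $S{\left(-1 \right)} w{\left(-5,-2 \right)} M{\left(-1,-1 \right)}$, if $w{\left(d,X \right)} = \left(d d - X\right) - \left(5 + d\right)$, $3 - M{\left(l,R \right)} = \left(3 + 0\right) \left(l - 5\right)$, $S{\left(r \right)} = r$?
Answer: $-567$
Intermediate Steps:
$M{\left(l,R \right)} = 18 - 3 l$ ($M{\left(l,R \right)} = 3 - \left(3 + 0\right) \left(l - 5\right) = 3 - 3 \left(-5 + l\right) = 3 - \left(-15 + 3 l\right) = 18 - 3 l$)
$w{\left(d,X \right)} = -5 + d^{2} - X - d$ ($w{\left(d,X \right)} = \left(d^{2} - X\right) - \left(5 + d\right) = -5 + d^{2} - X - d$)
$S{\left(-1 \right)} w{\left(-5,-2 \right)} M{\left(-1,-1 \right)} = - (-5 + \left(-5\right)^{2} - -2 - -5) \left(18 - -3\right) = - (-5 + 25 + 2 + 5) \left(18 + 3\right) = \left(-1\right) 27 \cdot 21 = \left(-27\right) 21 = -567$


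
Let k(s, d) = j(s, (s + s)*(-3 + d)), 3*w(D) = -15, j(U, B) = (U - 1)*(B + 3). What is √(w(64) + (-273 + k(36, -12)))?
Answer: I*√37973 ≈ 194.87*I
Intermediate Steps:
j(U, B) = (-1 + U)*(3 + B)
w(D) = -5 (w(D) = (⅓)*(-15) = -5)
k(s, d) = -3 + 3*s - 2*s*(-3 + d) + 2*s²*(-3 + d) (k(s, d) = -3 - (s + s)*(-3 + d) + 3*s + ((s + s)*(-3 + d))*s = -3 - 2*s*(-3 + d) + 3*s + ((2*s)*(-3 + d))*s = -3 - 2*s*(-3 + d) + 3*s + (2*s*(-3 + d))*s = -3 - 2*s*(-3 + d) + 3*s + 2*s²*(-3 + d) = -3 + 3*s - 2*s*(-3 + d) + 2*s²*(-3 + d))
√(w(64) + (-273 + k(36, -12))) = √(-5 + (-273 + (-3 + 3*36 - 2*36*(-3 - 12) + 2*36²*(-3 - 12)))) = √(-5 + (-273 + (-3 + 108 - 2*36*(-15) + 2*1296*(-15)))) = √(-5 + (-273 + (-3 + 108 + 1080 - 38880))) = √(-5 + (-273 - 37695)) = √(-5 - 37968) = √(-37973) = I*√37973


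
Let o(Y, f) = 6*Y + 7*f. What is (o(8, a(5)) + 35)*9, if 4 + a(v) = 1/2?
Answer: 1053/2 ≈ 526.50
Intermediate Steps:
a(v) = -7/2 (a(v) = -4 + 1/2 = -4 + ½ = -7/2)
(o(8, a(5)) + 35)*9 = ((6*8 + 7*(-7/2)) + 35)*9 = ((48 - 49/2) + 35)*9 = (47/2 + 35)*9 = (117/2)*9 = 1053/2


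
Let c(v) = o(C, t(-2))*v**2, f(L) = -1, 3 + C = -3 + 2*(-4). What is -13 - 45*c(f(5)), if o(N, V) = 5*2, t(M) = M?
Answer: -463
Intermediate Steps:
C = -14 (C = -3 + (-3 + 2*(-4)) = -3 + (-3 - 8) = -3 - 11 = -14)
o(N, V) = 10
c(v) = 10*v**2
-13 - 45*c(f(5)) = -13 - 450*(-1)**2 = -13 - 450 = -463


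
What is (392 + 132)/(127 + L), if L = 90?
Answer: 524/217 ≈ 2.4147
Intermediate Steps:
(392 + 132)/(127 + L) = (392 + 132)/(127 + 90) = 524/217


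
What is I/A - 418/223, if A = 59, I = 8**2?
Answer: -10390/13157 ≈ -0.78969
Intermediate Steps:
I = 64
I/A - 418/223 = 64/59 - 418/223 = -10390/13157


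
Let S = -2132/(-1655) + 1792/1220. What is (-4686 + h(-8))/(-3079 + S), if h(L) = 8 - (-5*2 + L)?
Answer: 94090060/62112421 ≈ 1.5148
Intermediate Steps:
h(L) = 18 - L (h(L) = 8 - (-10 + L) = 8 + (10 - L) = 18 - L)
S = 55668/20191 (S = -2132*(-1/1655) + 1792*(1/1220) = 2132/1655 + 448/305 = 55668/20191 ≈ 2.7571)
(-4686 + h(-8))/(-3079 + S) = (-4686 + (18 - 1*(-8)))/(-3079 + 55668/20191) = (-4686 + (18 + 8))/(-62112421/20191) = (-4686 + 26)*(-20191/62112421) = -4660*(-20191/62112421) = 94090060/62112421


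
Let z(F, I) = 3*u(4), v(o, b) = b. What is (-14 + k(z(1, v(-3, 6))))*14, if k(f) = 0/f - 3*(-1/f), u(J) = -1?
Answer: -210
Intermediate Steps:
z(F, I) = -3 (z(F, I) = 3*(-1) = -3)
k(f) = 3/f (k(f) = 0 - (-3)/f = 0 + 3/f = 3/f)
(-14 + k(z(1, v(-3, 6))))*14 = (-14 + 3/(-3))*14 = (-14 + 3*(-⅓))*14 = (-14 - 1)*14 = -15*14 = -210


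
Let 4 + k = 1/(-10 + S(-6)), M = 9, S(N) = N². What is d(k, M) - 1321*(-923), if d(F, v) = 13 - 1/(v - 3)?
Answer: 7315775/6 ≈ 1.2193e+6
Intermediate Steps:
k = -103/26 (k = -4 + 1/(-10 + (-6)²) = -4 + 1/(-10 + 36) = -4 + 1/26 = -103/26 ≈ -3.9615)
d(F, v) = 13 - 1/(-3 + v)
d(k, M) - 1321*(-923) = (-40 + 13*9)/(-3 + 9) - 1321*(-923) = (-40 + 117)/6 + 1219283 = (⅙)*77 + 1219283 = 77/6 + 1219283 = 7315775/6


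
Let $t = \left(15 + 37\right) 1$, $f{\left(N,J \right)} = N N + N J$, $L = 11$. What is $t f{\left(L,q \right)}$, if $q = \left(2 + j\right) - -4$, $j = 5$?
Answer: $12584$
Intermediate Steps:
$q = 11$ ($q = \left(2 + 5\right) - -4 = 7 + 4 = 11$)
$f{\left(N,J \right)} = N^{2} + J N$
$t = 52$ ($t = 52 \cdot 1 = 52$)
$t f{\left(L,q \right)} = 52 \cdot 11 \left(11 + 11\right) = 52 \cdot 11 \cdot 22 = 52 \cdot 242 = 12584$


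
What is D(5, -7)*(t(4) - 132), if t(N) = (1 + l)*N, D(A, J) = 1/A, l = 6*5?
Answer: -8/5 ≈ -1.6000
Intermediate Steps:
l = 30
t(N) = 31*N (t(N) = (1 + 30)*N = 31*N)
D(5, -7)*(t(4) - 132) = (31*4 - 132)/5 = (124 - 132)/5 = (⅕)*(-8) = -8/5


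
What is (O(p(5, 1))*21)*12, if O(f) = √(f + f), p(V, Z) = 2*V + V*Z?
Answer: 252*√30 ≈ 1380.3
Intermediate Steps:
O(f) = √2*√f (O(f) = √(2*f) = √2*√f)
(O(p(5, 1))*21)*12 = ((√2*√(5*(2 + 1)))*21)*12 = ((√2*√(5*3))*21)*12 = ((√2*√15)*21)*12 = (√30*21)*12 = (21*√30)*12 = 252*√30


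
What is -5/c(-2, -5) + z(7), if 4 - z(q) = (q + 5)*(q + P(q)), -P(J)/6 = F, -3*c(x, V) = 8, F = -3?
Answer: -2353/8 ≈ -294.13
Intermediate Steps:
c(x, V) = -8/3 (c(x, V) = -⅓*8 = -8/3)
P(J) = 18 (P(J) = -6*(-3) = 18)
z(q) = 4 - (5 + q)*(18 + q) (z(q) = 4 - (q + 5)*(q + 18) = 4 - (5 + q)*(18 + q))
-5/c(-2, -5) + z(7) = -5/(-8/3) + (-86 - 1*7² - 23*7) = -5*(-3/8) + (-86 - 1*49 - 161) = 15/8 + (-86 - 49 - 161) = 15/8 - 296 = -2353/8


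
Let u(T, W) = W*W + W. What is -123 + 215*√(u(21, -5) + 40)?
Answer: -123 + 430*√15 ≈ 1542.4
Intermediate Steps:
u(T, W) = W + W² (u(T, W) = W² + W = W + W²)
-123 + 215*√(u(21, -5) + 40) = -123 + 215*√(-5*(1 - 5) + 40) = -123 + 215*√(-5*(-4) + 40) = -123 + 215*√(20 + 40) = -123 + 215*√60 = -123 + 215*(2*√15) = -123 + 430*√15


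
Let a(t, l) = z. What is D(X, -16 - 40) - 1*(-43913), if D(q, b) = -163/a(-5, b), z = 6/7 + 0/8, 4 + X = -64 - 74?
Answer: 262337/6 ≈ 43723.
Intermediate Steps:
X = -142 (X = -4 + (-64 - 74) = -4 - 138 = -142)
z = 6/7 (z = 6*(1/7) + 0*(1/8) = 6/7 + 0 = 6/7 ≈ 0.85714)
a(t, l) = 6/7
D(q, b) = -1141/6 (D(q, b) = -163/6/7 = -163*7/6 = -1141/6)
D(X, -16 - 40) - 1*(-43913) = -1141/6 - 1*(-43913) = -1141/6 + 43913 = 262337/6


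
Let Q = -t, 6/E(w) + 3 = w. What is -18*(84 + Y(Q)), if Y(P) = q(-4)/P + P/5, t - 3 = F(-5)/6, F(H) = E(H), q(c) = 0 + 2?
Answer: -684999/460 ≈ -1489.1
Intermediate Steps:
E(w) = 6/(-3 + w)
q(c) = 2
F(H) = 6/(-3 + H)
t = 23/8 (t = 3 + (6/(-3 - 5))/6 = 3 + (6/(-8))*(1/6) = 3 + (6*(-1/8))*(1/6) = 3 - 3/4*1/6 = 3 - 1/8 = 23/8 ≈ 2.8750)
Q = -23/8 (Q = -1*23/8 = -23/8 ≈ -2.8750)
Y(P) = 2/P + P/5
-18*(84 + Y(Q)) = -18*(84 + (2/(-23/8) + (1/5)*(-23/8))) = -18*(84 + (2*(-8/23) - 23/40)) = -18*(84 + (-16/23 - 23/40)) = -18*(84 - 1169/920) = -18*76111/920 = -684999/460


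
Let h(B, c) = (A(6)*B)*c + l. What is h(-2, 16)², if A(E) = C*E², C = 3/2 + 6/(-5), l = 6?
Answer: 2883204/25 ≈ 1.1533e+5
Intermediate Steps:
C = 3/10 (C = 3*(½) + 6*(-⅕) = 3/2 - 6/5 = 3/10 ≈ 0.30000)
A(E) = 3*E²/10
h(B, c) = 6 + 54*B*c/5 (h(B, c) = (((3/10)*6²)*B)*c + 6 = (((3/10)*36)*B)*c + 6 = (54*B/5)*c + 6 = 54*B*c/5 + 6 = 6 + 54*B*c/5)
h(-2, 16)² = (6 + (54/5)*(-2)*16)² = (6 - 1728/5)² = (-1698/5)² = 2883204/25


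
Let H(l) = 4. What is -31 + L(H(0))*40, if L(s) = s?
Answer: 129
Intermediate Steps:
-31 + L(H(0))*40 = -31 + 4*40 = -31 + 160 = 129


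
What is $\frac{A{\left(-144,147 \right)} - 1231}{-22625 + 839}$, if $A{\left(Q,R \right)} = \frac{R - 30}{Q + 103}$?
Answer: $\frac{25294}{446613} \approx 0.056635$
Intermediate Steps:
$A{\left(Q,R \right)} = \frac{-30 + R}{103 + Q}$
$\frac{A{\left(-144,147 \right)} - 1231}{-22625 + 839} = \frac{\frac{-30 + 147}{103 - 144} - 1231}{-22625 + 839} = \frac{\frac{1}{-41} \cdot 117 - 1231}{-21786} = \left(\left(- \frac{1}{41}\right) 117 - 1231\right) \left(- \frac{1}{21786}\right) = \left(- \frac{117}{41} - 1231\right) \left(- \frac{1}{21786}\right) = \left(- \frac{50588}{41}\right) \left(- \frac{1}{21786}\right) = \frac{25294}{446613}$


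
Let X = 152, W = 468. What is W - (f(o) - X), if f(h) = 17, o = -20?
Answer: 603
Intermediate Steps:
W - (f(o) - X) = 468 - (17 - 1*152) = 468 - (17 - 152) = 468 - 1*(-135) = 468 + 135 = 603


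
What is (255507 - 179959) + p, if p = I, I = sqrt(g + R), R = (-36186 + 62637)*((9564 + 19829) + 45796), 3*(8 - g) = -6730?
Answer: 75548 + sqrt(17899438413)/3 ≈ 1.2014e+5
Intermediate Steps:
g = 6754/3 (g = 8 - 1/3*(-6730) = 8 + 6730/3 = 6754/3 ≈ 2251.3)
R = 1988824239 (R = 26451*(29393 + 45796) = 26451*75189 = 1988824239)
I = sqrt(17899438413)/3 (I = sqrt(6754/3 + 1988824239) = sqrt(5966479471/3) = sqrt(17899438413)/3 ≈ 44596.)
p = sqrt(17899438413)/3 ≈ 44596.
(255507 - 179959) + p = (255507 - 179959) + sqrt(17899438413)/3 = 75548 + sqrt(17899438413)/3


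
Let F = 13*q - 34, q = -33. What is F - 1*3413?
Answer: -3876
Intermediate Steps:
F = -463 (F = 13*(-33) - 34 = -429 - 34 = -463)
F - 1*3413 = -463 - 1*3413 = -463 - 3413 = -3876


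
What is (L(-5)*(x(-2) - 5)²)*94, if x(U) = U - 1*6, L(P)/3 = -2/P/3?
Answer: 31772/5 ≈ 6354.4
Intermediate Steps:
L(P) = -2/P (L(P) = 3*(-2/P/3) = 3*(-2/P*(⅓)) = 3*(-2/(3*P)) = -2/P)
x(U) = -6 + U (x(U) = U - 6 = -6 + U)
(L(-5)*(x(-2) - 5)²)*94 = ((-2/(-5))*((-6 - 2) - 5)²)*94 = ((-2*(-⅕))*(-8 - 5)²)*94 = ((⅖)*(-13)²)*94 = ((⅖)*169)*94 = (338/5)*94 = 31772/5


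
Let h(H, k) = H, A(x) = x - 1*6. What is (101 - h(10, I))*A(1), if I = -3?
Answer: -455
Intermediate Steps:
A(x) = -6 + x (A(x) = x - 6 = -6 + x)
(101 - h(10, I))*A(1) = (101 - 1*10)*(-6 + 1) = (101 - 10)*(-5) = 91*(-5) = -455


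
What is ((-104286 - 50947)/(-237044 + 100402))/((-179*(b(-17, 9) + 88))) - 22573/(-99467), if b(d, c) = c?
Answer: 53539341572547/235986954080482 ≈ 0.22687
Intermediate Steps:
((-104286 - 50947)/(-237044 + 100402))/((-179*(b(-17, 9) + 88))) - 22573/(-99467) = ((-104286 - 50947)/(-237044 + 100402))/((-179*(9 + 88))) - 22573/(-99467) = (-155233/(-136642))/((-179*97)) - 22573*(-1/99467) = -155233*(-1/136642)/(-17363) + 22573/99467 = (155233/136642)*(-1/17363) + 22573/99467 = -155233/2372515046 + 22573/99467 = 53539341572547/235986954080482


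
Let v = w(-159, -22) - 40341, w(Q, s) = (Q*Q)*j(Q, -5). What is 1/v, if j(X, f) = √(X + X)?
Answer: -13447/68290135293 - 2809*I*√318/22763378431 ≈ -1.9691e-7 - 2.2005e-6*I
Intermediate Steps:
j(X, f) = √2*√X (j(X, f) = √(2*X) = √2*√X)
w(Q, s) = √2*Q^(5/2) (w(Q, s) = (Q*Q)*(√2*√Q) = Q²*(√2*√Q) = √2*Q^(5/2))
v = -40341 + 25281*I*√318 (v = √2*(-159)^(5/2) - 40341 = √2*(25281*I*√159) - 40341 = 25281*I*√318 - 40341 = -40341 + 25281*I*√318 ≈ -40341.0 + 4.5083e+5*I)
1/v = 1/(-40341 + 25281*I*√318)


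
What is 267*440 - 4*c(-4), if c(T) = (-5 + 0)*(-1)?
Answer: 117460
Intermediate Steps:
c(T) = 5 (c(T) = -5*(-1) = 5)
267*440 - 4*c(-4) = 267*440 - 4*5 = 117480 - 20 = 117460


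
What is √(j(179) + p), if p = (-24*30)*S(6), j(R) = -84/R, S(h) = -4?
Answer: 2*√23065761/179 ≈ 53.661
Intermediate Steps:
p = 2880 (p = -24*30*(-4) = -720*(-4) = 2880)
√(j(179) + p) = √(-84/179 + 2880) = √(515436/179) = 2*√23065761/179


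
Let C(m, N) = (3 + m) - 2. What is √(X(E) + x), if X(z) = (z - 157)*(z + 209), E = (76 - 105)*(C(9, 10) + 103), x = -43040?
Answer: 2*√2623118 ≈ 3239.2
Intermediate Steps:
C(m, N) = 1 + m
E = -3277 (E = (76 - 105)*((1 + 9) + 103) = -29*(10 + 103) = -29*113 = -3277)
X(z) = (-157 + z)*(209 + z)
√(X(E) + x) = √((-32813 + (-3277)² + 52*(-3277)) - 43040) = √((-32813 + 10738729 - 170404) - 43040) = √(10535512 - 43040) = √10492472 = 2*√2623118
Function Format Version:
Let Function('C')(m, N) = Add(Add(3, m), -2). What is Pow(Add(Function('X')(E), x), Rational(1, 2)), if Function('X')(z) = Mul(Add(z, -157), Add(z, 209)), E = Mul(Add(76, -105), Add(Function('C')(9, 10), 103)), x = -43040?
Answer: Mul(2, Pow(2623118, Rational(1, 2))) ≈ 3239.2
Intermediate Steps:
Function('C')(m, N) = Add(1, m)
E = -3277 (E = Mul(Add(76, -105), Add(Add(1, 9), 103)) = Mul(-29, Add(10, 103)) = Mul(-29, 113) = -3277)
Function('X')(z) = Mul(Add(-157, z), Add(209, z))
Pow(Add(Function('X')(E), x), Rational(1, 2)) = Pow(Add(Add(-32813, Pow(-3277, 2), Mul(52, -3277)), -43040), Rational(1, 2)) = Pow(Add(Add(-32813, 10738729, -170404), -43040), Rational(1, 2)) = Pow(Add(10535512, -43040), Rational(1, 2)) = Pow(10492472, Rational(1, 2)) = Mul(2, Pow(2623118, Rational(1, 2)))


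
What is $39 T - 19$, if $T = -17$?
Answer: $-682$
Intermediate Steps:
$39 T - 19 = 39 \left(-17\right) - 19 = -663 - 19 = -682$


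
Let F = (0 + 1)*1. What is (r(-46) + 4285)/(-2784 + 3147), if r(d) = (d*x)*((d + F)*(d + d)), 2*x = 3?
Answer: -281375/363 ≈ -775.14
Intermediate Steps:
x = 3/2 (x = (½)*3 = 3/2 ≈ 1.5000)
F = 1 (F = 1*1 = 1)
r(d) = 3*d²*(1 + d) (r(d) = (d*(3/2))*((d + 1)*(d + d)) = (3*d/2)*((1 + d)*(2*d)) = (3*d/2)*(2*d*(1 + d)) = 3*d²*(1 + d))
(r(-46) + 4285)/(-2784 + 3147) = (3*(-46)²*(1 - 46) + 4285)/(-2784 + 3147) = (3*2116*(-45) + 4285)/363 = (-285660 + 4285)*(1/363) = -281375*1/363 = -281375/363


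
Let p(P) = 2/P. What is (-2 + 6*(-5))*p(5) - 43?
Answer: -279/5 ≈ -55.800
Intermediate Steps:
(-2 + 6*(-5))*p(5) - 43 = (-2 + 6*(-5))*(2/5) - 43 = (-2 - 30)*(2*(⅕)) - 43 = -32*⅖ - 43 = -64/5 - 43 = -279/5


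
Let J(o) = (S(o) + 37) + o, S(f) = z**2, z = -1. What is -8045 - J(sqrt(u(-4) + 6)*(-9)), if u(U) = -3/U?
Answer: -8083 + 27*sqrt(3)/2 ≈ -8059.6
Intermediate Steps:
S(f) = 1 (S(f) = (-1)**2 = 1)
J(o) = 38 + o (J(o) = (1 + 37) + o = 38 + o)
-8045 - J(sqrt(u(-4) + 6)*(-9)) = -8045 - (38 + sqrt(-3/(-4) + 6)*(-9)) = -8045 - (38 + sqrt(-3*(-1/4) + 6)*(-9)) = -8045 - (38 + sqrt(3/4 + 6)*(-9)) = -8045 - (38 + sqrt(27/4)*(-9)) = -8045 - (38 + (3*sqrt(3)/2)*(-9)) = -8045 - (38 - 27*sqrt(3)/2) = -8045 + (-38 + 27*sqrt(3)/2) = -8083 + 27*sqrt(3)/2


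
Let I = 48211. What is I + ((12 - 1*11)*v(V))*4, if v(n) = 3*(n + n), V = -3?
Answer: 48139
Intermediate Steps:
v(n) = 6*n (v(n) = 3*(2*n) = 6*n)
I + ((12 - 1*11)*v(V))*4 = 48211 + ((12 - 1*11)*(6*(-3)))*4 = 48211 + ((12 - 11)*(-18))*4 = 48211 + (1*(-18))*4 = 48211 - 18*4 = 48211 - 72 = 48139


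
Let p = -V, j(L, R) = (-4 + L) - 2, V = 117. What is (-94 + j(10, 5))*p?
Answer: 10530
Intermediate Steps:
j(L, R) = -6 + L
p = -117 (p = -1*117 = -117)
(-94 + j(10, 5))*p = (-94 + (-6 + 10))*(-117) = (-94 + 4)*(-117) = -90*(-117) = 10530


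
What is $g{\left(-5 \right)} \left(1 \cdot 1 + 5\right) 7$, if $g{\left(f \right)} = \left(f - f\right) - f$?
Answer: $210$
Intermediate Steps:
$g{\left(f \right)} = - f$ ($g{\left(f \right)} = 0 - f = - f$)
$g{\left(-5 \right)} \left(1 \cdot 1 + 5\right) 7 = \left(-1\right) \left(-5\right) \left(1 \cdot 1 + 5\right) 7 = 5 \left(1 + 5\right) 7 = 5 \cdot 6 \cdot 7 = 30 \cdot 7 = 210$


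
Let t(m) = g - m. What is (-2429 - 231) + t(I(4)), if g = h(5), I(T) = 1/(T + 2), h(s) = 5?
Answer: -15931/6 ≈ -2655.2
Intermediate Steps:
I(T) = 1/(2 + T)
g = 5
t(m) = 5 - m
(-2429 - 231) + t(I(4)) = (-2429 - 231) + (5 - 1/(2 + 4)) = -2660 + (5 - 1/6) = -2660 + 29/6 = -15931/6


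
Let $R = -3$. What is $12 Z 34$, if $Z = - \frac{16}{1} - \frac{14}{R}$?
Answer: $-4624$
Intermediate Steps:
$Z = - \frac{34}{3}$ ($Z = - \frac{16}{1} - \frac{14}{-3} = \left(-16\right) 1 - - \frac{14}{3} = -16 + \frac{14}{3} = - \frac{34}{3} \approx -11.333$)
$12 Z 34 = 12 \left(- \frac{34}{3}\right) 34 = \left(-136\right) 34 = -4624$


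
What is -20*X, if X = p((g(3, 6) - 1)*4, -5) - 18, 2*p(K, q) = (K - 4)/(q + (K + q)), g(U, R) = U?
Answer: 380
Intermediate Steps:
p(K, q) = (-4 + K)/(2*(K + 2*q)) (p(K, q) = ((K - 4)/(q + (K + q)))/2 = ((-4 + K)/(K + 2*q))/2 = (-4 + K)/(2*(K + 2*q)))
X = -19 (X = (-4 + (3 - 1)*4)/(2*((3 - 1)*4 + 2*(-5))) - 18 = (-4 + 2*4)/(2*(2*4 - 10)) - 18 = (-4 + 8)/(2*(8 - 10)) - 18 = (½)*4/(-2) - 18 = (½)*(-½)*4 - 18 = -1 - 18 = -19)
-20*X = -20*(-19) = 380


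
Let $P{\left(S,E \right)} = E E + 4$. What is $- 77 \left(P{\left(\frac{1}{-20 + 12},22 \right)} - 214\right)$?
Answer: $-21098$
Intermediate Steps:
$P{\left(S,E \right)} = 4 + E^{2}$ ($P{\left(S,E \right)} = E^{2} + 4 = 4 + E^{2}$)
$- 77 \left(P{\left(\frac{1}{-20 + 12},22 \right)} - 214\right) = - 77 \left(\left(4 + 22^{2}\right) - 214\right) = - 77 \left(\left(4 + 484\right) - 214\right) = - 77 \left(488 - 214\right) = \left(-77\right) 274 = -21098$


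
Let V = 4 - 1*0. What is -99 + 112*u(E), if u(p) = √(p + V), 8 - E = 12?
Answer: -99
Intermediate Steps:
E = -4 (E = 8 - 1*12 = 8 - 12 = -4)
V = 4 (V = 4 + 0 = 4)
u(p) = √(4 + p) (u(p) = √(p + 4) = √(4 + p))
-99 + 112*u(E) = -99 + 112*√(4 - 4) = -99 + 112*√0 = -99 + 112*0 = -99 + 0 = -99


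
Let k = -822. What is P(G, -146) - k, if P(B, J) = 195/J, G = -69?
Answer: 119817/146 ≈ 820.66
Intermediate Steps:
P(G, -146) - k = 195/(-146) - 1*(-822) = 195*(-1/146) + 822 = -195/146 + 822 = 119817/146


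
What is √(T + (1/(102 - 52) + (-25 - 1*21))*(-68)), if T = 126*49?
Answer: 2*√58129/5 ≈ 96.440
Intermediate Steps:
T = 6174
√(T + (1/(102 - 52) + (-25 - 1*21))*(-68)) = √(6174 + (1/(102 - 52) + (-25 - 1*21))*(-68)) = √(6174 + (1/50 + (-25 - 21))*(-68)) = √(6174 + (1/50 - 46)*(-68)) = √(6174 - 2299/50*(-68)) = √(6174 + 78166/25) = √(232516/25) = 2*√58129/5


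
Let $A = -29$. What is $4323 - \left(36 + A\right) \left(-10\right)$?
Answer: $4393$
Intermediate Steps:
$4323 - \left(36 + A\right) \left(-10\right) = 4323 - \left(36 - 29\right) \left(-10\right) = 4323 - 7 \left(-10\right) = 4323 - -70 = 4323 + 70 = 4393$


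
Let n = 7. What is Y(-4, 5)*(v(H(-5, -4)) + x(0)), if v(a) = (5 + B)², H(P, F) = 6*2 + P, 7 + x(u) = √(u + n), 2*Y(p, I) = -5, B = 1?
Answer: -145/2 - 5*√7/2 ≈ -79.114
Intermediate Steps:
Y(p, I) = -5/2 (Y(p, I) = (½)*(-5) = -5/2)
x(u) = -7 + √(7 + u) (x(u) = -7 + √(u + 7) = -7 + √(7 + u))
H(P, F) = 12 + P
v(a) = 36 (v(a) = (5 + 1)² = 6² = 36)
Y(-4, 5)*(v(H(-5, -4)) + x(0)) = -5*(36 + (-7 + √(7 + 0)))/2 = -5*(36 + (-7 + √7))/2 = -5*(29 + √7)/2 = -145/2 - 5*√7/2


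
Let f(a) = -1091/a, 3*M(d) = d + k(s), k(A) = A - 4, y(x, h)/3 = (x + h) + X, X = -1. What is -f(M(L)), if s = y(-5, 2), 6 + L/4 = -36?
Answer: -3273/184 ≈ -17.788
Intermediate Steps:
L = -168 (L = -24 + 4*(-36) = -24 - 144 = -168)
y(x, h) = -3 + 3*h + 3*x (y(x, h) = 3*((x + h) - 1) = 3*((h + x) - 1) = 3*(-1 + h + x) = -3 + 3*h + 3*x)
s = -12 (s = -3 + 3*2 + 3*(-5) = -3 + 6 - 15 = -12)
k(A) = -4 + A
M(d) = -16/3 + d/3 (M(d) = (d + (-4 - 12))/3 = (d - 16)/3 = (-16 + d)/3 = -16/3 + d/3)
-f(M(L)) = -(-1091)/(-16/3 + (⅓)*(-168)) = -(-1091)/(-16/3 - 56) = -(-1091)/(-184/3) = -(-1091)*(-3)/184 = -1*3273/184 = -3273/184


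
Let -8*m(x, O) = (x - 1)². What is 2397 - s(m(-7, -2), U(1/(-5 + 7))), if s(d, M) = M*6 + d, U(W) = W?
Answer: 2402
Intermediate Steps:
m(x, O) = -(-1 + x)²/8 (m(x, O) = -(x - 1)²/8 = -(-1 + x)²/8)
s(d, M) = d + 6*M (s(d, M) = 6*M + d = d + 6*M)
2397 - s(m(-7, -2), U(1/(-5 + 7))) = 2397 - (-(-1 - 7)²/8 + 6/(-5 + 7)) = 2397 - (-⅛*(-8)² + 6/2) = 2397 - (-⅛*64 + 6*(½)) = 2397 - (-8 + 3) = 2397 - 1*(-5) = 2397 + 5 = 2402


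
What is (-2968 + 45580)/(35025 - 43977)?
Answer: -3551/746 ≈ -4.7601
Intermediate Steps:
(-2968 + 45580)/(35025 - 43977) = 42612/(-8952) = 42612*(-1/8952) = -3551/746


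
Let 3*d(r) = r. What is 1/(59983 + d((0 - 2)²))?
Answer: 3/179953 ≈ 1.6671e-5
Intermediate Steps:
d(r) = r/3
1/(59983 + d((0 - 2)²)) = 1/(59983 + (0 - 2)²/3) = 1/(59983 + (⅓)*(-2)²) = 1/(59983 + (⅓)*4) = 1/(59983 + 4/3) = 1/(179953/3) = 3/179953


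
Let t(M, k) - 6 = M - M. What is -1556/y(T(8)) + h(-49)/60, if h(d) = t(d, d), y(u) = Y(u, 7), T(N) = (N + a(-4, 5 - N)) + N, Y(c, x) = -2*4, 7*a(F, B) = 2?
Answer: 973/5 ≈ 194.60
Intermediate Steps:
a(F, B) = 2/7 (a(F, B) = (⅐)*2 = 2/7)
t(M, k) = 6 (t(M, k) = 6 + (M - M) = 6 + 0 = 6)
Y(c, x) = -8
T(N) = 2/7 + 2*N (T(N) = (N + 2/7) + N = (2/7 + N) + N = 2/7 + 2*N)
y(u) = -8
h(d) = 6
-1556/y(T(8)) + h(-49)/60 = -1556/(-8) + 6/60 = -1556*(-⅛) + 6*(1/60) = 389/2 + ⅒ = 973/5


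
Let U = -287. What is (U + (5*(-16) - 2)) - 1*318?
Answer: -687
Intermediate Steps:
(U + (5*(-16) - 2)) - 1*318 = (-287 + (5*(-16) - 2)) - 1*318 = (-287 + (-80 - 2)) - 318 = (-287 - 82) - 318 = -369 - 318 = -687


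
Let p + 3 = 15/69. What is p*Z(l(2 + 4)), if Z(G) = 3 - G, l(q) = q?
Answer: 192/23 ≈ 8.3478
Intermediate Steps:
p = -64/23 (p = -3 + 15/69 = -3 + 15*(1/69) = -3 + 5/23 = -64/23 ≈ -2.7826)
p*Z(l(2 + 4)) = -64*(3 - (2 + 4))/23 = -64*(3 - 1*6)/23 = -64*(3 - 6)/23 = -64/23*(-3) = 192/23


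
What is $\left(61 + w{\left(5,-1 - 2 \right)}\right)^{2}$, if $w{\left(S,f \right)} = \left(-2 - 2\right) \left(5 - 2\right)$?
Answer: $2401$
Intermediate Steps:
$w{\left(S,f \right)} = -12$ ($w{\left(S,f \right)} = \left(-4\right) 3 = -12$)
$\left(61 + w{\left(5,-1 - 2 \right)}\right)^{2} = \left(61 - 12\right)^{2} = 49^{2} = 2401$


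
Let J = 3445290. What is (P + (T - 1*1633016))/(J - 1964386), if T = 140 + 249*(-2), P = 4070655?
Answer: 2437281/1480904 ≈ 1.6458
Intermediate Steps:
T = -358 (T = 140 - 498 = -358)
(P + (T - 1*1633016))/(J - 1964386) = (4070655 + (-358 - 1*1633016))/(3445290 - 1964386) = (4070655 + (-358 - 1633016))/1480904 = (4070655 - 1633374)*(1/1480904) = 2437281*(1/1480904) = 2437281/1480904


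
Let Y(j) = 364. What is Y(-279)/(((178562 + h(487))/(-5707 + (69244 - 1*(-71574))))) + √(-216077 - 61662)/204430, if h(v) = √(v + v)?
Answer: 627267949932/2277456205 - 3512886*√974/2277456205 + I*√277739/204430 ≈ 275.38 + 0.0025779*I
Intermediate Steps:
h(v) = √2*√v (h(v) = √(2*v) = √2*√v)
Y(-279)/(((178562 + h(487))/(-5707 + (69244 - 1*(-71574))))) + √(-216077 - 61662)/204430 = 364/(((178562 + √2*√487)/(-5707 + (69244 - 1*(-71574))))) + √(-216077 - 61662)/204430 = 364/(((178562 + √974)/(-5707 + (69244 + 71574)))) + √(-277739)*(1/204430) = 364/(((178562 + √974)/(-5707 + 140818))) + (I*√277739)*(1/204430) = 364/(((178562 + √974)/135111)) + I*√277739/204430 = 364/(((178562 + √974)*(1/135111))) + I*√277739/204430 = 364/(178562/135111 + √974/135111) + I*√277739/204430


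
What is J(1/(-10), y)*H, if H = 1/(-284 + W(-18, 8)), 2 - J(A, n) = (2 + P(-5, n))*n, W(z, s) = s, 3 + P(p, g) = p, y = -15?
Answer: 22/69 ≈ 0.31884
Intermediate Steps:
P(p, g) = -3 + p
J(A, n) = 2 + 6*n (J(A, n) = 2 - (2 + (-3 - 5))*n = 2 - (2 - 8)*n = 2 - (-6)*n = 2 + 6*n)
H = -1/276 (H = 1/(-284 + 8) = 1/(-276) = -1/276 ≈ -0.0036232)
J(1/(-10), y)*H = (2 + 6*(-15))*(-1/276) = (2 - 90)*(-1/276) = -88*(-1/276) = 22/69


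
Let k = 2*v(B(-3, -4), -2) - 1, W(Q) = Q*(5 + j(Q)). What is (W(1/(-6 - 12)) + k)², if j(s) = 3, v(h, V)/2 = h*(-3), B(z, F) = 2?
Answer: 52441/81 ≈ 647.42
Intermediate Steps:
v(h, V) = -6*h (v(h, V) = 2*(h*(-3)) = 2*(-3*h) = -6*h)
W(Q) = 8*Q (W(Q) = Q*(5 + 3) = Q*8 = 8*Q)
k = -25 (k = 2*(-6*2) - 1 = 2*(-12) - 1 = -24 - 1 = -25)
(W(1/(-6 - 12)) + k)² = (8/(-6 - 12) - 25)² = (8/(-18) - 25)² = (8*(-1/18) - 25)² = (-4/9 - 25)² = (-229/9)² = 52441/81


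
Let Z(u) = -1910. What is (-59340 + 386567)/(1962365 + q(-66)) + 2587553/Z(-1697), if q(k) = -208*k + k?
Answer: -5112449588361/3774211570 ≈ -1354.6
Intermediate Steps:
q(k) = -207*k
(-59340 + 386567)/(1962365 + q(-66)) + 2587553/Z(-1697) = (-59340 + 386567)/(1962365 - 207*(-66)) + 2587553/(-1910) = 327227/(1962365 + 13662) + 2587553*(-1/1910) = 327227/1976027 - 2587553/1910 = -5112449588361/3774211570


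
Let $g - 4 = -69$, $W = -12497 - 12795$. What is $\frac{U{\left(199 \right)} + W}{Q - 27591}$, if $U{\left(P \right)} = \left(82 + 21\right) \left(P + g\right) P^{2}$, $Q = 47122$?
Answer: $\frac{546547710}{19531} \approx 27984.0$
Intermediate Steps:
$W = -25292$
$g = -65$ ($g = 4 - 69 = -65$)
$U{\left(P \right)} = P^{2} \left(-6695 + 103 P\right)$ ($U{\left(P \right)} = \left(82 + 21\right) \left(P - 65\right) P^{2} = 103 \left(-65 + P\right) P^{2} = \left(-6695 + 103 P\right) P^{2} = P^{2} \left(-6695 + 103 P\right)$)
$\frac{U{\left(199 \right)} + W}{Q - 27591} = \frac{103 \cdot 199^{2} \left(-65 + 199\right) - 25292}{47122 - 27591} = \frac{103 \cdot 39601 \cdot 134 - 25292}{19531} = \left(546573002 - 25292\right) \frac{1}{19531} = 546547710 \cdot \frac{1}{19531} = \frac{546547710}{19531}$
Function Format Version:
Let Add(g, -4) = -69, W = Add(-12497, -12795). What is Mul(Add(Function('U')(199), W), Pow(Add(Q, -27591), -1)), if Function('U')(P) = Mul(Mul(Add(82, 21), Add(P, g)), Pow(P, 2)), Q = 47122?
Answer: Rational(546547710, 19531) ≈ 27984.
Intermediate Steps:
W = -25292
g = -65 (g = Add(4, -69) = -65)
Function('U')(P) = Mul(Pow(P, 2), Add(-6695, Mul(103, P))) (Function('U')(P) = Mul(Mul(Add(82, 21), Add(P, -65)), Pow(P, 2)) = Mul(Mul(103, Add(-65, P)), Pow(P, 2)) = Mul(Add(-6695, Mul(103, P)), Pow(P, 2)) = Mul(Pow(P, 2), Add(-6695, Mul(103, P))))
Mul(Add(Function('U')(199), W), Pow(Add(Q, -27591), -1)) = Mul(Add(Mul(103, Pow(199, 2), Add(-65, 199)), -25292), Pow(Add(47122, -27591), -1)) = Mul(Add(Mul(103, 39601, 134), -25292), Pow(19531, -1)) = Mul(Add(546573002, -25292), Rational(1, 19531)) = Mul(546547710, Rational(1, 19531)) = Rational(546547710, 19531)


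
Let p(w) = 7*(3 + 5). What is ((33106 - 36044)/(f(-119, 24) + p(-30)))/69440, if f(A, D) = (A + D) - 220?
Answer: 1469/8992480 ≈ 0.00016336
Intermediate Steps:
f(A, D) = -220 + A + D
p(w) = 56 (p(w) = 7*8 = 56)
((33106 - 36044)/(f(-119, 24) + p(-30)))/69440 = ((33106 - 36044)/((-220 - 119 + 24) + 56))/69440 = -2938/(-315 + 56)*(1/69440) = -2938/(-259)*(1/69440) = -2938*(-1/259)*(1/69440) = (2938/259)*(1/69440) = 1469/8992480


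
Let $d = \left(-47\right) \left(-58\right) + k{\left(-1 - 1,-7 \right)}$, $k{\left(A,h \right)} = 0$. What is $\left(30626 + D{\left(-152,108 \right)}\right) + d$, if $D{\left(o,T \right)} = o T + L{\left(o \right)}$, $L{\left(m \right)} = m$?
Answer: $16784$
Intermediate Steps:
$D{\left(o,T \right)} = o + T o$ ($D{\left(o,T \right)} = o T + o = T o + o = o + T o$)
$d = 2726$ ($d = \left(-47\right) \left(-58\right) + 0 = 2726 + 0 = 2726$)
$\left(30626 + D{\left(-152,108 \right)}\right) + d = \left(30626 - 152 \left(1 + 108\right)\right) + 2726 = \left(30626 - 16568\right) + 2726 = 14058 + 2726 = 16784$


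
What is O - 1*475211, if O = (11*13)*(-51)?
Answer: -482504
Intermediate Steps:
O = -7293 (O = 143*(-51) = -7293)
O - 1*475211 = -7293 - 1*475211 = -7293 - 475211 = -482504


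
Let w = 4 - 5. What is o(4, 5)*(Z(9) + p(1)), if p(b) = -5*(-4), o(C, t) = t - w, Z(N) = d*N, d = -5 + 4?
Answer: 66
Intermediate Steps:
w = -1
d = -1
Z(N) = -N
o(C, t) = 1 + t (o(C, t) = t - 1*(-1) = t + 1 = 1 + t)
p(b) = 20
o(4, 5)*(Z(9) + p(1)) = (1 + 5)*(-1*9 + 20) = 6*(-9 + 20) = 6*11 = 66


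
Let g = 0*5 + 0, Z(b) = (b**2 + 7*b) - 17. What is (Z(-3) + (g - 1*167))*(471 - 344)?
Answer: -24892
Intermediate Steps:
Z(b) = -17 + b**2 + 7*b
g = 0 (g = 0 + 0 = 0)
(Z(-3) + (g - 1*167))*(471 - 344) = ((-17 + (-3)**2 + 7*(-3)) + (0 - 1*167))*(471 - 344) = ((-17 + 9 - 21) + (0 - 167))*127 = (-29 - 167)*127 = -196*127 = -24892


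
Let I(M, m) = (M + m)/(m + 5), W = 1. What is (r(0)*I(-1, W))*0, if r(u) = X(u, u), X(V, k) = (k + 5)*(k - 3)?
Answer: 0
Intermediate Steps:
I(M, m) = (M + m)/(5 + m)
X(V, k) = (-3 + k)*(5 + k) (X(V, k) = (5 + k)*(-3 + k) = (-3 + k)*(5 + k))
r(u) = -15 + u**2 + 2*u
(r(0)*I(-1, W))*0 = ((-15 + 0**2 + 2*0)*((-1 + 1)/(5 + 1)))*0 = ((-15 + 0 + 0)*(0/6))*0 = -5*0/2*0 = -15*0*0 = 0*0 = 0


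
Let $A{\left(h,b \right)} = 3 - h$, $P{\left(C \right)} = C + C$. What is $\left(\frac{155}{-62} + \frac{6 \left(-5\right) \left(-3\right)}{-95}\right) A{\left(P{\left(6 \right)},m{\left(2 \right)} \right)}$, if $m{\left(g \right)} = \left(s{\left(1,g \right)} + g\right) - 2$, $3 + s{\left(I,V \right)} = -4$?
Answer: $\frac{1179}{38} \approx 31.026$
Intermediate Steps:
$P{\left(C \right)} = 2 C$
$s{\left(I,V \right)} = -7$ ($s{\left(I,V \right)} = -3 - 4 = -7$)
$m{\left(g \right)} = -9 + g$ ($m{\left(g \right)} = \left(-7 + g\right) - 2 = -9 + g$)
$\left(\frac{155}{-62} + \frac{6 \left(-5\right) \left(-3\right)}{-95}\right) A{\left(P{\left(6 \right)},m{\left(2 \right)} \right)} = \left(\frac{155}{-62} + \frac{6 \left(-5\right) \left(-3\right)}{-95}\right) \left(3 - 2 \cdot 6\right) = \left(155 \left(- \frac{1}{62}\right) + \left(-30\right) \left(-3\right) \left(- \frac{1}{95}\right)\right) \left(3 - 12\right) = \left(- \frac{5}{2} + 90 \left(- \frac{1}{95}\right)\right) \left(3 - 12\right) = \left(- \frac{5}{2} - \frac{18}{19}\right) \left(-9\right) = \left(- \frac{131}{38}\right) \left(-9\right) = \frac{1179}{38}$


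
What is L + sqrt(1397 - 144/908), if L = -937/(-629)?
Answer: 937/629 + sqrt(71977841)/227 ≈ 38.864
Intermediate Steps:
L = 937/629 (L = -937*(-1/629) = 937/629 ≈ 1.4897)
L + sqrt(1397 - 144/908) = 937/629 + sqrt(1397 - 144/908) = 937/629 + sqrt(1397 - 144*1/908) = 937/629 + sqrt(1397 - 36/227) = 937/629 + sqrt(317083/227) = 937/629 + sqrt(71977841)/227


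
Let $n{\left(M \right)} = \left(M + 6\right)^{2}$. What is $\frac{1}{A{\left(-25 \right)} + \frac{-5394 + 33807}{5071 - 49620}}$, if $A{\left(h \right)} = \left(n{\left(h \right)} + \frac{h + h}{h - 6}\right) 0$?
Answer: $- \frac{44549}{28413} \approx -1.5679$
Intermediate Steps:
$n{\left(M \right)} = \left(6 + M\right)^{2}$
$A{\left(h \right)} = 0$ ($A{\left(h \right)} = \left(\left(6 + h\right)^{2} + \frac{h + h}{h - 6}\right) 0 = \left(\left(6 + h\right)^{2} + \frac{2 h}{-6 + h}\right) 0 = 0$)
$\frac{1}{A{\left(-25 \right)} + \frac{-5394 + 33807}{5071 - 49620}} = \frac{1}{0 + \frac{-5394 + 33807}{5071 - 49620}} = \frac{1}{0 + \frac{28413}{-44549}} = \frac{1}{0 + 28413 \left(- \frac{1}{44549}\right)} = \frac{1}{0 - \frac{28413}{44549}} = \frac{1}{- \frac{28413}{44549}} = - \frac{44549}{28413}$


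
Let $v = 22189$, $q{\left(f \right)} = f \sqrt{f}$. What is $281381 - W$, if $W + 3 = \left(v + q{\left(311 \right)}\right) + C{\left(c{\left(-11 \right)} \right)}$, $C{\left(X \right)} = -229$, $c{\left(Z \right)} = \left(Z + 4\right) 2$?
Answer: $259424 - 311 \sqrt{311} \approx 2.5394 \cdot 10^{5}$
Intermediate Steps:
$c{\left(Z \right)} = 8 + 2 Z$ ($c{\left(Z \right)} = \left(4 + Z\right) 2 = 8 + 2 Z$)
$q{\left(f \right)} = f^{\frac{3}{2}}$
$W = 21957 + 311 \sqrt{311}$ ($W = -3 + \left(\left(22189 + 311^{\frac{3}{2}}\right) - 229\right) = -3 + \left(\left(22189 + 311 \sqrt{311}\right) - 229\right) = -3 + \left(21960 + 311 \sqrt{311}\right) = 21957 + 311 \sqrt{311} \approx 27442.0$)
$281381 - W = 281381 - \left(21957 + 311 \sqrt{311}\right) = 259424 - 311 \sqrt{311}$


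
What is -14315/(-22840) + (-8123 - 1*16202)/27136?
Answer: -4178279/15494656 ≈ -0.26966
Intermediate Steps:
-14315/(-22840) + (-8123 - 1*16202)/27136 = -14315*(-1/22840) + (-8123 - 16202)*(1/27136) = 2863/4568 - 24325*1/27136 = 2863/4568 - 24325/27136 = -4178279/15494656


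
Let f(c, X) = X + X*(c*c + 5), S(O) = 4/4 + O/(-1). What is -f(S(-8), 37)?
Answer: -3219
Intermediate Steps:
S(O) = 1 - O (S(O) = 4*(¼) + O*(-1) = 1 - O)
f(c, X) = X + X*(5 + c²) (f(c, X) = X + X*(c² + 5) = X + X*(5 + c²))
-f(S(-8), 37) = -37*(6 + (1 - 1*(-8))²) = -37*(6 + (1 + 8)²) = -37*(6 + 9²) = -37*(6 + 81) = -37*87 = -1*3219 = -3219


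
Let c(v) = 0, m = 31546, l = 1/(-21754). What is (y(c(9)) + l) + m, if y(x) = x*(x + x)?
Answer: 686251683/21754 ≈ 31546.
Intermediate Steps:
l = -1/21754 ≈ -4.5969e-5
y(x) = 2*x**2 (y(x) = x*(2*x) = 2*x**2)
(y(c(9)) + l) + m = (2*0**2 - 1/21754) + 31546 = (2*0 - 1/21754) + 31546 = (0 - 1/21754) + 31546 = -1/21754 + 31546 = 686251683/21754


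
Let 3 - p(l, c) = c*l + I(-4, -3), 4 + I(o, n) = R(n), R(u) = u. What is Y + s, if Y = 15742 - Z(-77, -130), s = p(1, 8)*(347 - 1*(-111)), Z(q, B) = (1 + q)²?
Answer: 10882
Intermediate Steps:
I(o, n) = -4 + n
p(l, c) = 10 - c*l (p(l, c) = 3 - (c*l + (-4 - 3)) = 3 - (c*l - 7) = 3 - (-7 + c*l) = 3 + (7 - c*l) = 10 - c*l)
s = 916 (s = (10 - 1*8*1)*(347 - 1*(-111)) = (10 - 8)*(347 + 111) = 2*458 = 916)
Y = 9966 (Y = 15742 - (1 - 77)² = 15742 - 1*(-76)² = 15742 - 1*5776 = 15742 - 5776 = 9966)
Y + s = 9966 + 916 = 10882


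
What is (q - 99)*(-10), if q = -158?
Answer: 2570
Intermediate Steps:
(q - 99)*(-10) = (-158 - 99)*(-10) = -257*(-10) = 2570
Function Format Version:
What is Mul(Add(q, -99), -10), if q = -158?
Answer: 2570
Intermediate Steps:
Mul(Add(q, -99), -10) = Mul(Add(-158, -99), -10) = Mul(-257, -10) = 2570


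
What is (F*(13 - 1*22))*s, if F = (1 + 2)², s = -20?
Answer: 1620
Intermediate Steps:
F = 9 (F = 3² = 9)
(F*(13 - 1*22))*s = (9*(13 - 1*22))*(-20) = (9*(13 - 22))*(-20) = (9*(-9))*(-20) = -81*(-20) = 1620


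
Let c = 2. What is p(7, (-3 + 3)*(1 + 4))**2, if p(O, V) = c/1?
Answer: 4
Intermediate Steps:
p(O, V) = 2 (p(O, V) = 2/1 = 2*1 = 2)
p(7, (-3 + 3)*(1 + 4))**2 = 2**2 = 4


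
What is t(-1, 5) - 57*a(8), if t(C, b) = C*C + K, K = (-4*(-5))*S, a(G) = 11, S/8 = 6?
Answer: 334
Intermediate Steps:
S = 48 (S = 8*6 = 48)
K = 960 (K = -4*(-5)*48 = 20*48 = 960)
t(C, b) = 960 + C**2 (t(C, b) = C*C + 960 = C**2 + 960 = 960 + C**2)
t(-1, 5) - 57*a(8) = (960 + (-1)**2) - 57*11 = (960 + 1) - 627 = 961 - 627 = 334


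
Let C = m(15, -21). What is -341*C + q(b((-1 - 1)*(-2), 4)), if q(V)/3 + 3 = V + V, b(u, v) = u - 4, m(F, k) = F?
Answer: -5124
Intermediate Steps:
b(u, v) = -4 + u
q(V) = -9 + 6*V (q(V) = -9 + 3*(V + V) = -9 + 3*(2*V) = -9 + 6*V)
C = 15
-341*C + q(b((-1 - 1)*(-2), 4)) = -341*15 + (-9 + 6*(-4 + (-1 - 1)*(-2))) = -5115 + (-9 + 6*(-4 - 2*(-2))) = -5115 + (-9 + 6*(-4 + 4)) = -5115 + (-9 + 6*0) = -5115 + (-9 + 0) = -5115 - 9 = -5124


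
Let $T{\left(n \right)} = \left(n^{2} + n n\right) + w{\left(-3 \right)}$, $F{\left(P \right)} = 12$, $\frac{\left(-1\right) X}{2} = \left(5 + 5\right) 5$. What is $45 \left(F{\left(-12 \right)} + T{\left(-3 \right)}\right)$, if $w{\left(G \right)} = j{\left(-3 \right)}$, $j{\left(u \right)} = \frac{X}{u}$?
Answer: $2850$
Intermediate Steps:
$X = -100$ ($X = - 2 \left(5 + 5\right) 5 = - 2 \cdot 10 \cdot 5 = \left(-2\right) 50 = -100$)
$j{\left(u \right)} = - \frac{100}{u}$
$w{\left(G \right)} = \frac{100}{3}$ ($w{\left(G \right)} = - \frac{100}{-3} = \left(-100\right) \left(- \frac{1}{3}\right) = \frac{100}{3}$)
$T{\left(n \right)} = \frac{100}{3} + 2 n^{2}$ ($T{\left(n \right)} = \left(n^{2} + n n\right) + \frac{100}{3} = \left(n^{2} + n^{2}\right) + \frac{100}{3} = 2 n^{2} + \frac{100}{3} = \frac{100}{3} + 2 n^{2}$)
$45 \left(F{\left(-12 \right)} + T{\left(-3 \right)}\right) = 45 \left(12 + \left(\frac{100}{3} + 2 \left(-3\right)^{2}\right)\right) = 45 \left(12 + \left(\frac{100}{3} + 2 \cdot 9\right)\right) = 45 \left(12 + \left(\frac{100}{3} + 18\right)\right) = 45 \left(12 + \frac{154}{3}\right) = 45 \cdot \frac{190}{3} = 2850$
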